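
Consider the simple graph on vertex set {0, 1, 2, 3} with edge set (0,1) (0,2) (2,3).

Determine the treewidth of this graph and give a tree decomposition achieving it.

Every bag has size at most 2, so the width is 2 − 1 = 1 and tw(G) ≤ 1. Any graph with an edge has treewidth ≥ 1, and G has the edge 1–0. Hence tw(G) = 1 exactly.

Treewidth 1.
One such decomposition:
Bags: B1 = {0, 1}  B2 = {0, 2}  B3 = {2, 3}
Tree: B1–B2, B2–B3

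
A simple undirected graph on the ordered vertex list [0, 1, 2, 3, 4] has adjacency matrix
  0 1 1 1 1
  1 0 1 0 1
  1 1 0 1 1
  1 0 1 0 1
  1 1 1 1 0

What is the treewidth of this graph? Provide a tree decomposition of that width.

Each bag holds 4 vertices, so the decomposition has width 3, which upper-bounds the treewidth. Conversely, {0, 1, 2, 4} is a clique of size 4, and the vertices of any clique must share a bag in every tree decomposition; so some bag has ≥ 4 vertices and tw(G) ≥ 3. Therefore the treewidth is 3.

Treewidth 3.
One such decomposition:
Bags: B1 = {0, 1, 2, 4}  B2 = {0, 2, 3, 4}
Tree: B1–B2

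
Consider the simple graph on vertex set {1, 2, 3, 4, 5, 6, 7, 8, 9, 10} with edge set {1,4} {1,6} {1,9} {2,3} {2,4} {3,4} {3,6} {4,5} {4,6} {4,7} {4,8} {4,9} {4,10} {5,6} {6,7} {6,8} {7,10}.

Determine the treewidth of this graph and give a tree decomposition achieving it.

Each bag holds 3 vertices, so the decomposition has width 2, which upper-bounds the treewidth. For the lower bound, the 3 vertices {1, 4, 9} are pairwise adjacent, and any tree decomposition puts a clique entirely inside one bag — forcing width ≥ 2. Combining the bounds, tw(G) = 2.

Treewidth 2.
Bags: B1 = {4, 5, 6}  B2 = {1, 4, 6}  B3 = {1, 4, 9}  B4 = {4, 6, 7}  B5 = {3, 4, 6}  B6 = {4, 6, 8}  B7 = {2, 3, 4}  B8 = {4, 7, 10}
Tree: B1–B2, B2–B3, B2–B4, B4–B5, B2–B6, B5–B7, B4–B8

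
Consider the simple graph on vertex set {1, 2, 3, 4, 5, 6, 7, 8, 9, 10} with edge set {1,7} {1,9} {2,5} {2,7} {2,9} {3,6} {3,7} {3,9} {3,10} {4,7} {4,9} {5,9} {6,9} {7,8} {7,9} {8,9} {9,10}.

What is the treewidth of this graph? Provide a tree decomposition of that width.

Every bag has size at most 3, so the width is 3 − 1 = 2 and tw(G) ≤ 2. For the lower bound, the 3 vertices {3, 9, 10} are pairwise adjacent, and any tree decomposition puts a clique entirely inside one bag — forcing width ≥ 2. Combining the bounds, tw(G) = 2.

Treewidth 2.
One optimal decomposition is:
Bags: B1 = {3, 7, 9}  B2 = {3, 9, 10}  B3 = {2, 7, 9}  B4 = {7, 8, 9}  B5 = {4, 7, 9}  B6 = {3, 6, 9}  B7 = {1, 7, 9}  B8 = {2, 5, 9}
Tree: B1–B2, B1–B3, B3–B4, B3–B5, B2–B6, B4–B7, B3–B8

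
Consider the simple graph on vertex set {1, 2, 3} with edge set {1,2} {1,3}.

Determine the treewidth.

1

A width-1 tree decomposition is:
Bags: B1 = {1, 3}  B2 = {1, 2}
Tree: B1–B2
The largest bag has 2 vertices, giving width 1; this decomposition certifies tw(G) ≤ 1. G has an edge, so its treewidth is at least 1. The upper and lower bounds meet at 1, so that is the treewidth.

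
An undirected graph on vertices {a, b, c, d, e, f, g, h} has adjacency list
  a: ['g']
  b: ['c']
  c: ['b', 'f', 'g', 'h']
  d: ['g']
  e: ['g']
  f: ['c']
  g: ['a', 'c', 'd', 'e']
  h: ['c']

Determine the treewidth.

1

A width-1 tree decomposition is:
Bags: B1 = {a, g}  B2 = {c, g}  B3 = {b, c}  B4 = {c, h}  B5 = {d, g}  B6 = {e, g}  B7 = {c, f}
Tree: B1–B2, B2–B3, B2–B4, B1–B5, B1–B6, B2–B7
The largest bag has 2 vertices, giving width 1; this decomposition certifies tw(G) ≤ 1. Since G has at least one edge (e.g. a–g), it is not an edgeless graph, so tw(G) ≥ 1. The upper and lower bounds meet at 1, so that is the treewidth.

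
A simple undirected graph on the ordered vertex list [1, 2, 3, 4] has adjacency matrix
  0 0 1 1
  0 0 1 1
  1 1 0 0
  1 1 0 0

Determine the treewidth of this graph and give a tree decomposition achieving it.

Every bag has size at most 3, so the width is 3 − 1 = 2 and tw(G) ≤ 2. The edges 3–2–4–1–3 form a cycle, so G is not a tree and its treewidth is at least 2. The upper and lower bounds meet at 2, so that is the treewidth.

Treewidth 2.
Bags: B1 = {2, 3, 4}  B2 = {1, 3, 4}
Tree: B1–B2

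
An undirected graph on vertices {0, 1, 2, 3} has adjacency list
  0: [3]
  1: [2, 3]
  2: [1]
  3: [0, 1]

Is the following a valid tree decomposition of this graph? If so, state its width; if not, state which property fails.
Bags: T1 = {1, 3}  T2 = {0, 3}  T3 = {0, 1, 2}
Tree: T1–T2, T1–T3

A tree decomposition must satisfy three properties: every vertex lies in some bag; for every edge, both endpoints lie together in some bag; and for every vertex, the bags containing it form a connected subtree. Here bags containing vertex 0 are not connected in the tree, so the decomposition is invalid.

No — bags containing vertex 0 are not connected in the tree.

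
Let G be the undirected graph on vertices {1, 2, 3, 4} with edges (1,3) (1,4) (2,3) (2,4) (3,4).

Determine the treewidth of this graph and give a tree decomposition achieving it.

Treewidth 2.
Bags: B1 = {1, 3, 4}  B2 = {2, 3, 4}
Tree: B1–B2

Every bag has size at most 3, so the width is 3 − 1 = 2 and tw(G) ≤ 2. On the other hand G contains the 3-clique {1, 3, 4}. A clique must lie in a single bag of any decomposition, so no decomposition can have width below 2. Combining the bounds, tw(G) = 2.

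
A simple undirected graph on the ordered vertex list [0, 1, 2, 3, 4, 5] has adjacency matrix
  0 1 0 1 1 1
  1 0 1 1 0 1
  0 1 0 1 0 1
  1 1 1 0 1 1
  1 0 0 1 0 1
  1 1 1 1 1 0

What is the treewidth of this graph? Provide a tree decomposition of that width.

The largest bag has 4 vertices, giving width 3; this decomposition certifies tw(G) ≤ 3. For the lower bound, the 4 vertices {0, 1, 3, 5} are pairwise adjacent, and any tree decomposition puts a clique entirely inside one bag — forcing width ≥ 3. Combining the bounds, tw(G) = 3.

Treewidth 3.
Bags: B1 = {0, 1, 3, 5}  B2 = {1, 2, 3, 5}  B3 = {0, 3, 4, 5}
Tree: B1–B2, B1–B3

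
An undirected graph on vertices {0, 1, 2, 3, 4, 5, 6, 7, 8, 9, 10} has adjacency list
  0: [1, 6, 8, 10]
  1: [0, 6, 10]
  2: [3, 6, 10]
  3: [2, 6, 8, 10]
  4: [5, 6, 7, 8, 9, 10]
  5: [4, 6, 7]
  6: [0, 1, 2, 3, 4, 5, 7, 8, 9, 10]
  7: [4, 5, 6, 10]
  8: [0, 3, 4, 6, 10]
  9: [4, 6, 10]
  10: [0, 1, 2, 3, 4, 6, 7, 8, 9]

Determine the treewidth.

3

A width-3 tree decomposition is:
Bags: B1 = {3, 6, 8, 10}  B2 = {2, 3, 6, 10}  B3 = {4, 6, 8, 10}  B4 = {0, 6, 8, 10}  B5 = {4, 6, 7, 10}  B6 = {0, 1, 6, 10}  B7 = {4, 6, 9, 10}  B8 = {4, 5, 6, 7}
Tree: B1–B2, B1–B3, B3–B4, B3–B5, B4–B6, B3–B7, B5–B8
The largest bag has 4 vertices, giving width 3; this decomposition certifies tw(G) ≤ 3. On the other hand G contains the 4-clique {0, 6, 8, 10}. A clique must lie in a single bag of any decomposition, so no decomposition can have width below 3. Therefore the treewidth is 3.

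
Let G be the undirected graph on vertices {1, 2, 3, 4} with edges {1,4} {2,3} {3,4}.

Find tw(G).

1

A width-1 tree decomposition is:
Bags: B1 = {2, 3}  B2 = {3, 4}  B3 = {1, 4}
Tree: B1–B2, B2–B3
Every bag has size at most 2, so the width is 2 − 1 = 1 and tw(G) ≤ 1. G has an edge, so its treewidth is at least 1. Combining the bounds, tw(G) = 1.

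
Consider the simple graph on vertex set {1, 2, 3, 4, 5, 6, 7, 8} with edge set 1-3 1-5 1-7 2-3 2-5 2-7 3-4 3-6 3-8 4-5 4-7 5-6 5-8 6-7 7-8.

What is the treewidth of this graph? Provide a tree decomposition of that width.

The largest bag has 4 vertices, giving width 3; this decomposition certifies tw(G) ≤ 3. For the lower bound: the 4 vertex sets {3,6}, {5,8}, {7}, {4} are disjoint, each induces a connected subgraph, and every pair is joined by at least one edge of G. Contracting each set to a single vertex therefore yields K_{4} as a minor, and since treewidth is minor-monotone, tw(G) ≥ tw(K_{4}) = 3. Therefore the treewidth is 3.

Treewidth 3.
One optimal decomposition is:
Bags: B1 = {3, 5, 6, 7}  B2 = {3, 5, 7, 8}  B3 = {3, 4, 5, 7}  B4 = {2, 3, 5, 7}  B5 = {1, 3, 5, 7}
Tree: B1–B2, B2–B3, B3–B4, B4–B5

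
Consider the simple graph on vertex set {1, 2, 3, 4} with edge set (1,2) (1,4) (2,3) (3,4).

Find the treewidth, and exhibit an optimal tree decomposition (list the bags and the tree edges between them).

Treewidth 2.
Bags: B1 = {1, 2, 4}  B2 = {2, 3, 4}
Tree: B1–B2

Every bag has size at most 3, so the width is 3 − 1 = 2 and tw(G) ≤ 2. Since 2–1–4–3–2 is a cycle in G, G is not acyclic. Forests are exactly the graphs of treewidth ≤ 1, so tw(G) ≥ 2. Combining the bounds, tw(G) = 2.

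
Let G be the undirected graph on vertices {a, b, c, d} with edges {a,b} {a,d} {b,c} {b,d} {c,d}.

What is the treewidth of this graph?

A width-2 tree decomposition is:
Bags: B1 = {b, c, d}  B2 = {a, b, d}
Tree: B1–B2
Every bag has size at most 3, so the width is 3 − 1 = 2 and tw(G) ≤ 2. Conversely, {b, c, d} is a clique of size 3, and the vertices of any clique must share a bag in every tree decomposition; so some bag has ≥ 3 vertices and tw(G) ≥ 2. Combining the bounds, tw(G) = 2.

2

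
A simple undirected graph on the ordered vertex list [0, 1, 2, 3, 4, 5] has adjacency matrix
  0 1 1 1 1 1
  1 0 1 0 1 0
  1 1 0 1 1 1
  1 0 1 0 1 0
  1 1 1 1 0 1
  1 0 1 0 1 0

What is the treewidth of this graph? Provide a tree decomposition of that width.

Treewidth 3.
One such decomposition:
Bags: B1 = {0, 2, 4, 5}  B2 = {0, 1, 2, 4}  B3 = {0, 2, 3, 4}
Tree: B1–B2, B2–B3

Each bag holds 4 vertices, so the decomposition has width 3, which upper-bounds the treewidth. Conversely, {0, 1, 2, 4} is a clique of size 4, and the vertices of any clique must share a bag in every tree decomposition; so some bag has ≥ 4 vertices and tw(G) ≥ 3. The upper and lower bounds meet at 3, so that is the treewidth.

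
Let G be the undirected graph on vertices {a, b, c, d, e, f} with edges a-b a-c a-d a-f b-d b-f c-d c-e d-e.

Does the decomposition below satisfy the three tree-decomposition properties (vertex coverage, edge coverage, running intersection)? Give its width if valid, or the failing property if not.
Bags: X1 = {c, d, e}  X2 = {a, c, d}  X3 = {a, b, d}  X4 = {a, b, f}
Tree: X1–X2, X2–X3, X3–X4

Yes; width 2.

Every vertex of G appears in some bag (union = {a, b, c, d, e, f}); every edge is covered by a bag; and for each vertex v the set of bags containing v is connected in the bag tree. The decomposition is therefore valid. The largest bag has 3 vertices, so the width is 2.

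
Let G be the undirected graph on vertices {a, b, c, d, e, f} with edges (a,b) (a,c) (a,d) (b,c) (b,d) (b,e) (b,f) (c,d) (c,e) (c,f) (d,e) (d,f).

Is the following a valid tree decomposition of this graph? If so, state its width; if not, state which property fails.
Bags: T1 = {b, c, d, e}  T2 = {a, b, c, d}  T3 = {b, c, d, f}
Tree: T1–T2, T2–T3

Yes; width 3.

Every vertex of G appears in some bag (union = {a, b, c, d, e, f}); every edge is covered by a bag; and for each vertex v the set of bags containing v is connected in the bag tree. The decomposition is therefore valid. The largest bag has 4 vertices, so the width is 3.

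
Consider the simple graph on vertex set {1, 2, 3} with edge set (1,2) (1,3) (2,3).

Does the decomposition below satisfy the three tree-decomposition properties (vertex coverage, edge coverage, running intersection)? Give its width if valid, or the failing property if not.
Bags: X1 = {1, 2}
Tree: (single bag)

No — vertex 3 appears in no bag.

A tree decomposition must satisfy three properties: every vertex lies in some bag; for every edge, both endpoints lie together in some bag; and for every vertex, the bags containing it form a connected subtree. Here vertex 3 appears in no bag, so the decomposition is invalid.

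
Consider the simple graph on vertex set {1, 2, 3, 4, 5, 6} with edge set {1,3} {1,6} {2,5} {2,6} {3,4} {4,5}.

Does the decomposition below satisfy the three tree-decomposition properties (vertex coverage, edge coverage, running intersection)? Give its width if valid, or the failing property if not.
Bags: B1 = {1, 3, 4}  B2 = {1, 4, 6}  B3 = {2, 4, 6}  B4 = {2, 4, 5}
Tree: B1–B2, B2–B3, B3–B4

Yes; width 2.

Every vertex of G appears in some bag (union = {1, 2, 3, 4, 5, 6}); every edge is covered by a bag; and for each vertex v the set of bags containing v is connected in the bag tree. The decomposition is therefore valid. The largest bag has 3 vertices, so the width is 2.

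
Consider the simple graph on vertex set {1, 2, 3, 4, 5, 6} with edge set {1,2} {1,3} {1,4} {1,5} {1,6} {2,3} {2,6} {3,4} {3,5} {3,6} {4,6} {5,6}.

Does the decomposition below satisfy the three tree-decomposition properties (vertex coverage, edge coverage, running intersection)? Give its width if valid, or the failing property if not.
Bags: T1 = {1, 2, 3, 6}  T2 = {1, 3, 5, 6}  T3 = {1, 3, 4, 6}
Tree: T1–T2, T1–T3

Vertex coverage: the bags together contain {1, 2, 3, 4, 5, 6}, the full vertex set. Edge coverage: each edge of G has both endpoints in at least one bag. Running intersection: for every vertex, the bags containing it form a connected subtree. All three properties hold, so this is a valid tree decomposition of width max|bag| − 1 = 3, and hence tw(G) ≤ 3.

Yes; width 3.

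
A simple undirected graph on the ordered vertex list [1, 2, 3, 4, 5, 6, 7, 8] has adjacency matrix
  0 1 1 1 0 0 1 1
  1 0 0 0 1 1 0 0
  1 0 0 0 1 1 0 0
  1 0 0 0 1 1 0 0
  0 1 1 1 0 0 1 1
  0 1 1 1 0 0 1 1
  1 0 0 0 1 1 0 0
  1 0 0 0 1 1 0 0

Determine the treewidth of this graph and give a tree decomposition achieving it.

Every bag has size at most 4, so the width is 4 − 1 = 3 and tw(G) ≤ 3. For the lower bound: the 4 vertex sets {6,8}, {1,4}, {5}, {2} are disjoint, each induces a connected subgraph, and every pair is joined by at least one edge of G. Contracting each set to a single vertex therefore yields K_{4} as a minor, and since treewidth is minor-monotone, tw(G) ≥ tw(K_{4}) = 3. Combining the bounds, tw(G) = 3.

Treewidth 3.
Bags: B1 = {1, 5, 6, 8}  B2 = {1, 4, 5, 6}  B3 = {1, 2, 5, 6}  B4 = {1, 3, 5, 6}  B5 = {1, 5, 6, 7}
Tree: B1–B2, B2–B3, B3–B4, B4–B5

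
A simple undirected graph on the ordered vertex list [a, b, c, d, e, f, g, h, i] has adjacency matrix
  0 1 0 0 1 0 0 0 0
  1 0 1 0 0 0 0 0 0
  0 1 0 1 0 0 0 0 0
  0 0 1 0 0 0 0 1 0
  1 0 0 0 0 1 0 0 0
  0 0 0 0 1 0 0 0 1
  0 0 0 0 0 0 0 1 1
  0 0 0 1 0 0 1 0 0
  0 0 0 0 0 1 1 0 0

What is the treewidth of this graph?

A width-2 tree decomposition is:
Bags: B1 = {f, g, i}  B2 = {f, g, h}  B3 = {d, f, h}  B4 = {c, d, f}  B5 = {b, c, f}  B6 = {a, b, f}  B7 = {a, e, f}
Tree: B1–B2, B2–B3, B3–B4, B4–B5, B5–B6, B6–B7
Every bag has size at most 3, so the width is 3 − 1 = 2 and tw(G) ≤ 2. Since f–i–g–h–d–c–b–a–e–f is a cycle in G, G is not acyclic. Forests are exactly the graphs of treewidth ≤ 1, so tw(G) ≥ 2. Therefore the treewidth is 2.

2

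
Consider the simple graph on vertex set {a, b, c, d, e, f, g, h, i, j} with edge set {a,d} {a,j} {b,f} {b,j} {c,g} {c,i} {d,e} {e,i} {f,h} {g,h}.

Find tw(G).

2

A width-2 tree decomposition is:
Bags: B1 = {b, f, h}  B2 = {b, h, j}  B3 = {a, h, j}  B4 = {a, d, h}  B5 = {d, e, h}  B6 = {e, h, i}  B7 = {c, h, i}  B8 = {c, g, h}
Tree: B1–B2, B2–B3, B3–B4, B4–B5, B5–B6, B6–B7, B7–B8
Every bag has size at most 3, so the width is 3 − 1 = 2 and tw(G) ≤ 2. For the lower bound, G contains the cycle h–f–b–j–a–d–e–i–c–g–h, so G is not a forest; only forests have treewidth ≤ 1, hence tw(G) ≥ 2. Hence tw(G) = 2 exactly.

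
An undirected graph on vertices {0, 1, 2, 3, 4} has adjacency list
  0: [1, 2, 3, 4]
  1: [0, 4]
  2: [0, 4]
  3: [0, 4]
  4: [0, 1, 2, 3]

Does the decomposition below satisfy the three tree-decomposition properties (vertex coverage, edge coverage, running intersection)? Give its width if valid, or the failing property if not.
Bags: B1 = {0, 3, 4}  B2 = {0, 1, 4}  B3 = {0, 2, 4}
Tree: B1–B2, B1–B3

Yes; width 2.

Checking the three conditions: (i) the bags cover all of {0, 1, 2, 3, 4}; (ii) for each edge, some bag contains both endpoints; (iii) the bags containing any fixed vertex form a subtree. All hold, so the decomposition is valid with width 3 − 1 = 2.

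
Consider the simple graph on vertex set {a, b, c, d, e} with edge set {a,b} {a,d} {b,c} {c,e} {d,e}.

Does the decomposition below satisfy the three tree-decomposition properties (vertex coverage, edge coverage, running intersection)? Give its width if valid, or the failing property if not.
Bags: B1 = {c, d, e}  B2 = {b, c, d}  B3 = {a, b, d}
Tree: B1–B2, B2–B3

Yes; width 2.

Vertex coverage: the bags together contain {a, b, c, d, e}, the full vertex set. Edge coverage: each edge of G has both endpoints in at least one bag. Running intersection: for every vertex, the bags containing it form a connected subtree. All three properties hold, so this is a valid tree decomposition of width max|bag| − 1 = 2, and hence tw(G) ≤ 2.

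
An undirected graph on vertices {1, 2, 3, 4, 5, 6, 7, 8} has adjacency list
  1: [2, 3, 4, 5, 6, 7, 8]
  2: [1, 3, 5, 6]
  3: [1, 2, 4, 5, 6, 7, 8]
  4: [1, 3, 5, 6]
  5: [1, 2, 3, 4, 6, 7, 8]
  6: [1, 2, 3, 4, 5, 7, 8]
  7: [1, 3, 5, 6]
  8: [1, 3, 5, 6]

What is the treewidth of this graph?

4

A width-4 tree decomposition is:
Bags: B1 = {1, 3, 4, 5, 6}  B2 = {1, 3, 5, 6, 7}  B3 = {1, 2, 3, 5, 6}  B4 = {1, 3, 5, 6, 8}
Tree: B1–B2, B1–B3, B2–B4
Each bag holds 5 vertices, so the decomposition has width 4, which upper-bounds the treewidth. For the lower bound, the 5 vertices {1, 3, 5, 6, 8} are pairwise adjacent, and any tree decomposition puts a clique entirely inside one bag — forcing width ≥ 4. Combining the bounds, tw(G) = 4.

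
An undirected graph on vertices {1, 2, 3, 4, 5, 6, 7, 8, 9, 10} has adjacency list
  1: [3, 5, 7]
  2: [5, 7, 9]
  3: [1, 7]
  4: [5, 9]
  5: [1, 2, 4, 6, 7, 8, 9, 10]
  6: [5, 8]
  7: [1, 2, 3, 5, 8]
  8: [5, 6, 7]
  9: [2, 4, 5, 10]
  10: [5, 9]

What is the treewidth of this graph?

2

A width-2 tree decomposition is:
Bags: B1 = {5, 9, 10}  B2 = {2, 5, 9}  B3 = {2, 5, 7}  B4 = {1, 5, 7}  B5 = {1, 3, 7}  B6 = {4, 5, 9}  B7 = {5, 7, 8}  B8 = {5, 6, 8}
Tree: B1–B2, B2–B3, B3–B4, B4–B5, B1–B6, B3–B7, B7–B8
The largest bag has 3 vertices, giving width 2; this decomposition certifies tw(G) ≤ 2. On the other hand G contains the 3-clique {1, 3, 7}. A clique must lie in a single bag of any decomposition, so no decomposition can have width below 2. Combining the bounds, tw(G) = 2.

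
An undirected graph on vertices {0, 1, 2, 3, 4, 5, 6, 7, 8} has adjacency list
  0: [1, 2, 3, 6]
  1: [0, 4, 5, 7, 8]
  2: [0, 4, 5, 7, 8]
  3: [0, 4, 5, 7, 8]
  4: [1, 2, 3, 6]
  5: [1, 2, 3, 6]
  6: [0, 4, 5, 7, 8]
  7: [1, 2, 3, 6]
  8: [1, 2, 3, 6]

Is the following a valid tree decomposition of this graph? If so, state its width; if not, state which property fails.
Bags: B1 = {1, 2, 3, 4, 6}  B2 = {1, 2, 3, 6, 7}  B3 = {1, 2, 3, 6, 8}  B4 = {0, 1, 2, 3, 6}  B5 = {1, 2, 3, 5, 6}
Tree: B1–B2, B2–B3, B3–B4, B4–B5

Every vertex of G appears in some bag (union = {0, 1, 2, 3, 4, 5, 6, 7, 8}); every edge is covered by a bag; and for each vertex v the set of bags containing v is connected in the bag tree. The decomposition is therefore valid. The largest bag has 5 vertices, so the width is 4.

Yes; width 4.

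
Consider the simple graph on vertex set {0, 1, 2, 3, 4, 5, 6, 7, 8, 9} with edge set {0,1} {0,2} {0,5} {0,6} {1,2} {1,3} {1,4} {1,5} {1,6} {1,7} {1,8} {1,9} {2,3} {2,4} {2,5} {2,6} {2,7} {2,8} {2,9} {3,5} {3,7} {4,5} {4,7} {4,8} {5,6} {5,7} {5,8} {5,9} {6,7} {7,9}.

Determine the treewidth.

A width-4 tree decomposition is:
Bags: B1 = {1, 2, 5, 6, 7}  B2 = {1, 2, 5, 7, 9}  B3 = {1, 2, 4, 5, 7}  B4 = {1, 2, 4, 5, 8}  B5 = {0, 1, 2, 5, 6}  B6 = {1, 2, 3, 5, 7}
Tree: B1–B2, B1–B3, B3–B4, B1–B5, B2–B6
Each bag holds 5 vertices, so the decomposition has width 4, which upper-bounds the treewidth. On the other hand G contains the 5-clique {0, 1, 2, 5, 6}. A clique must lie in a single bag of any decomposition, so no decomposition can have width below 4. The upper and lower bounds meet at 4, so that is the treewidth.

4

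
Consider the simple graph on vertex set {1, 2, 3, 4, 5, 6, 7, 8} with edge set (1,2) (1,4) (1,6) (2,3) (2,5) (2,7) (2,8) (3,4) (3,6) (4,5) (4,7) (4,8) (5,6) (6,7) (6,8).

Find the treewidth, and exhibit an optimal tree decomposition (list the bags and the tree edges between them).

Every bag has size at most 4, so the width is 4 − 1 = 3 and tw(G) ≤ 3. For the lower bound: the 4 vertex sets {5,6}, {1,4}, {2}, {8} are disjoint, each induces a connected subgraph, and every pair is joined by at least one edge of G. Contracting each set to a single vertex therefore yields K_{4} as a minor, and since treewidth is minor-monotone, tw(G) ≥ tw(K_{4}) = 3. Combining the bounds, tw(G) = 3.

Treewidth 3.
Bags: B1 = {2, 4, 5, 6}  B2 = {1, 2, 4, 6}  B3 = {2, 4, 6, 8}  B4 = {2, 4, 6, 7}  B5 = {2, 3, 4, 6}
Tree: B1–B2, B2–B3, B3–B4, B4–B5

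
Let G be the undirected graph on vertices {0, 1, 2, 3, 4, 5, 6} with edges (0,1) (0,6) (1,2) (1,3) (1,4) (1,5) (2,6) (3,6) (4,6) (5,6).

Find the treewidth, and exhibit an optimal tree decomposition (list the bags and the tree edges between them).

Every bag has size at most 3, so the width is 3 − 1 = 2 and tw(G) ≤ 2. Since 6–3–1–0–6 is a cycle in G, G is not acyclic. Forests are exactly the graphs of treewidth ≤ 1, so tw(G) ≥ 2. Hence tw(G) = 2 exactly.

Treewidth 2.
One optimal decomposition is:
Bags: B1 = {1, 3, 6}  B2 = {0, 1, 6}  B3 = {1, 2, 6}  B4 = {1, 5, 6}  B5 = {1, 4, 6}
Tree: B1–B2, B2–B3, B3–B4, B4–B5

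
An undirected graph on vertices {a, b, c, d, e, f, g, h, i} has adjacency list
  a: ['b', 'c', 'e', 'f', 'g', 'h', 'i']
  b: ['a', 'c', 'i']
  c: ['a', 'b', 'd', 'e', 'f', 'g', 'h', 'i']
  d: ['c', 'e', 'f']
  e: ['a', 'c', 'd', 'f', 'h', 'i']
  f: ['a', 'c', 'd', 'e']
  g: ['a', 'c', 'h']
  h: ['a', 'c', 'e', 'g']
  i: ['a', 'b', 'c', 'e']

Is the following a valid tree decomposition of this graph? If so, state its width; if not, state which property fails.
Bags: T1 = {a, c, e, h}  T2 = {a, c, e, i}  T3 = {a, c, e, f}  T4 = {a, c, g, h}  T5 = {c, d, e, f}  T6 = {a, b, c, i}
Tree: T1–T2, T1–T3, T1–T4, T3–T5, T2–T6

Yes; width 3.

Checking the three conditions: (i) the bags cover all of {a, b, c, d, e, f, g, h, i}; (ii) for each edge, some bag contains both endpoints; (iii) the bags containing any fixed vertex form a subtree. All hold, so the decomposition is valid with width 4 − 1 = 3.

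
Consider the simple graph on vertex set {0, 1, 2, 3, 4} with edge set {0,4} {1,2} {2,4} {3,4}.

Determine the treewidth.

A width-1 tree decomposition is:
Bags: B1 = {0, 4}  B2 = {2, 4}  B3 = {1, 2}  B4 = {3, 4}
Tree: B1–B2, B2–B3, B1–B4
Every bag has size at most 2, so the width is 2 − 1 = 1 and tw(G) ≤ 1. Since G has at least one edge (e.g. 0–4), it is not an edgeless graph, so tw(G) ≥ 1. Combining the bounds, tw(G) = 1.

1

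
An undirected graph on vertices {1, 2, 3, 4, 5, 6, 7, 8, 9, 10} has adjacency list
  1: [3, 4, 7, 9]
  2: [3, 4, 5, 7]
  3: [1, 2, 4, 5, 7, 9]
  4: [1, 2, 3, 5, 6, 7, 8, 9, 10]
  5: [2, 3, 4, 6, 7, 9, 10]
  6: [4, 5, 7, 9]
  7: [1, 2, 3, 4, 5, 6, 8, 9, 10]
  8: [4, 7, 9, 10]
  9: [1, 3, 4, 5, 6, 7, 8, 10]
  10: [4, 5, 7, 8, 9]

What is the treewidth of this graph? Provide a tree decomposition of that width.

Every bag has size at most 5, so the width is 5 − 1 = 4 and tw(G) ≤ 4. For the lower bound, the 5 vertices {4, 7, 8, 9, 10} are pairwise adjacent, and any tree decomposition puts a clique entirely inside one bag — forcing width ≥ 4. The upper and lower bounds meet at 4, so that is the treewidth.

Treewidth 4.
Bags: B1 = {2, 3, 4, 5, 7}  B2 = {3, 4, 5, 7, 9}  B3 = {4, 5, 6, 7, 9}  B4 = {1, 3, 4, 7, 9}  B5 = {4, 5, 7, 9, 10}  B6 = {4, 7, 8, 9, 10}
Tree: B1–B2, B2–B3, B2–B4, B2–B5, B5–B6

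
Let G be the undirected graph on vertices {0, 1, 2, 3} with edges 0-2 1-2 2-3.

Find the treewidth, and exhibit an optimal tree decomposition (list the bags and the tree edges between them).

The largest bag has 2 vertices, giving width 1; this decomposition certifies tw(G) ≤ 1. Any graph with an edge has treewidth ≥ 1, and G has the edge 2–3. Hence tw(G) = 1 exactly.

Treewidth 1.
One such decomposition:
Bags: B1 = {2, 3}  B2 = {0, 2}  B3 = {1, 2}
Tree: B1–B2, B1–B3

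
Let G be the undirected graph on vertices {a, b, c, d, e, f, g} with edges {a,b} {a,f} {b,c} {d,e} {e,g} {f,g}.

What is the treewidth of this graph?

A width-1 tree decomposition is:
Bags: B1 = {b, c}  B2 = {a, b}  B3 = {a, f}  B4 = {f, g}  B5 = {e, g}  B6 = {d, e}
Tree: B1–B2, B2–B3, B3–B4, B4–B5, B5–B6
Every bag has size at most 2, so the width is 2 − 1 = 1 and tw(G) ≤ 1. Since G has at least one edge (e.g. c–b), it is not an edgeless graph, so tw(G) ≥ 1. Therefore the treewidth is 1.

1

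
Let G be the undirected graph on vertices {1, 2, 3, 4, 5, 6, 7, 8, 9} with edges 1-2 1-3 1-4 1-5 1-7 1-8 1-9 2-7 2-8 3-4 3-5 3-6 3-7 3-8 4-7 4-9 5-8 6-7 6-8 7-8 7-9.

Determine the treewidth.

3

A width-3 tree decomposition is:
Bags: B1 = {1, 2, 7, 8}  B2 = {1, 3, 7, 8}  B3 = {1, 3, 4, 7}  B4 = {1, 4, 7, 9}  B5 = {3, 6, 7, 8}  B6 = {1, 3, 5, 8}
Tree: B1–B2, B2–B3, B3–B4, B2–B5, B2–B6
Each bag holds 4 vertices, so the decomposition has width 3, which upper-bounds the treewidth. For the lower bound, the 4 vertices {1, 3, 5, 8} are pairwise adjacent, and any tree decomposition puts a clique entirely inside one bag — forcing width ≥ 3. Combining the bounds, tw(G) = 3.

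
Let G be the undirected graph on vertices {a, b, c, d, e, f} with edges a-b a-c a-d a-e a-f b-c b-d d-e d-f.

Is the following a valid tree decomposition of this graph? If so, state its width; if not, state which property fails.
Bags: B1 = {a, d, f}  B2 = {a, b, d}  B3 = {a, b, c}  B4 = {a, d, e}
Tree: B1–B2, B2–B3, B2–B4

Yes; width 2.

Vertex coverage: the bags together contain {a, b, c, d, e, f}, the full vertex set. Edge coverage: each edge of G has both endpoints in at least one bag. Running intersection: for every vertex, the bags containing it form a connected subtree. All three properties hold, so this is a valid tree decomposition of width max|bag| − 1 = 2, and hence tw(G) ≤ 2.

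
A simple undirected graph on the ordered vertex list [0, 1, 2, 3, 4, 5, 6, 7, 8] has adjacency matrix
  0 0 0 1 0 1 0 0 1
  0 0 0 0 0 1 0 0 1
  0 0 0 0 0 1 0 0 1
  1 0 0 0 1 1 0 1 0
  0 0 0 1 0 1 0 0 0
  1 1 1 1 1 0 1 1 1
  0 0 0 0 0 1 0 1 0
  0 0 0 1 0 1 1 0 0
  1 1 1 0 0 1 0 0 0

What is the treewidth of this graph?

2

A width-2 tree decomposition is:
Bags: B1 = {0, 5, 8}  B2 = {0, 3, 5}  B3 = {3, 4, 5}  B4 = {1, 5, 8}  B5 = {3, 5, 7}  B6 = {2, 5, 8}  B7 = {5, 6, 7}
Tree: B1–B2, B2–B3, B1–B4, B3–B5, B4–B6, B5–B7
Every bag has size at most 3, so the width is 3 − 1 = 2 and tw(G) ≤ 2. On the other hand G contains the 3-clique {1, 5, 8}. A clique must lie in a single bag of any decomposition, so no decomposition can have width below 2. Therefore the treewidth is 2.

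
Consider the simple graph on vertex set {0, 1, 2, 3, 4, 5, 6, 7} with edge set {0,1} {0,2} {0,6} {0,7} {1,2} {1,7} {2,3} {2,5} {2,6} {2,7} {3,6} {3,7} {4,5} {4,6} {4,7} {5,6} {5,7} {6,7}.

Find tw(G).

A width-3 tree decomposition is:
Bags: B1 = {2, 5, 6, 7}  B2 = {0, 2, 6, 7}  B3 = {4, 5, 6, 7}  B4 = {2, 3, 6, 7}  B5 = {0, 1, 2, 7}
Tree: B1–B2, B1–B3, B2–B4, B2–B5
The largest bag has 4 vertices, giving width 3; this decomposition certifies tw(G) ≤ 3. Conversely, {0, 1, 2, 7} is a clique of size 4, and the vertices of any clique must share a bag in every tree decomposition; so some bag has ≥ 4 vertices and tw(G) ≥ 3. Therefore the treewidth is 3.

3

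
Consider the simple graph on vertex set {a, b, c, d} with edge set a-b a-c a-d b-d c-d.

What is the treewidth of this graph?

2

A width-2 tree decomposition is:
Bags: B1 = {a, b, d}  B2 = {a, c, d}
Tree: B1–B2
Every bag has size at most 3, so the width is 3 − 1 = 2 and tw(G) ≤ 2. Conversely, {a, c, d} is a clique of size 3, and the vertices of any clique must share a bag in every tree decomposition; so some bag has ≥ 3 vertices and tw(G) ≥ 2. Hence tw(G) = 2 exactly.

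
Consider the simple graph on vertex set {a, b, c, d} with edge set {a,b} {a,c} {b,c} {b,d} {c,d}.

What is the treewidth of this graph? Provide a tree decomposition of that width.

The largest bag has 3 vertices, giving width 2; this decomposition certifies tw(G) ≤ 2. For the lower bound, the 3 vertices {b, c, d} are pairwise adjacent, and any tree decomposition puts a clique entirely inside one bag — forcing width ≥ 2. Therefore the treewidth is 2.

Treewidth 2.
One such decomposition:
Bags: B1 = {a, b, c}  B2 = {b, c, d}
Tree: B1–B2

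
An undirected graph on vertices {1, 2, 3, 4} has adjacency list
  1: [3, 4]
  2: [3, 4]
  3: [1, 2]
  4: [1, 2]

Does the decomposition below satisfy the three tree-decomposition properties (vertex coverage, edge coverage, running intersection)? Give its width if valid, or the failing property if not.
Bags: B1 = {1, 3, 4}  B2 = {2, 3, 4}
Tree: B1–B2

Vertex coverage: the bags together contain {1, 2, 3, 4}, the full vertex set. Edge coverage: each edge of G has both endpoints in at least one bag. Running intersection: for every vertex, the bags containing it form a connected subtree. All three properties hold, so this is a valid tree decomposition of width max|bag| − 1 = 2, and hence tw(G) ≤ 2.

Yes; width 2.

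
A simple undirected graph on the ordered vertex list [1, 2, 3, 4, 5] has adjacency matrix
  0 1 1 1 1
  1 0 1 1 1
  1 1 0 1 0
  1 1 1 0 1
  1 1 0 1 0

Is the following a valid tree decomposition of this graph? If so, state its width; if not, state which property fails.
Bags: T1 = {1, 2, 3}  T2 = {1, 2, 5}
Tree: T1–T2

No — vertex 4 appears in no bag.

A tree decomposition must satisfy three properties: every vertex lies in some bag; for every edge, both endpoints lie together in some bag; and for every vertex, the bags containing it form a connected subtree. Here vertex 4 appears in no bag, so the decomposition is invalid.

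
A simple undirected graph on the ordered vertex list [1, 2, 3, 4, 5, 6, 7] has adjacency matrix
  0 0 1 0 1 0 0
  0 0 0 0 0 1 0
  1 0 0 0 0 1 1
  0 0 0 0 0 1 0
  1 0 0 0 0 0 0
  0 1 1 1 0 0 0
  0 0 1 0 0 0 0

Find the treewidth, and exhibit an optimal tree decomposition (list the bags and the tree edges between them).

Every bag has size at most 2, so the width is 2 − 1 = 1 and tw(G) ≤ 1. G has an edge, so its treewidth is at least 1. Hence tw(G) = 1 exactly.

Treewidth 1.
Bags: B1 = {2, 6}  B2 = {3, 6}  B3 = {1, 3}  B4 = {1, 5}  B5 = {4, 6}  B6 = {3, 7}
Tree: B1–B2, B2–B3, B3–B4, B1–B5, B3–B6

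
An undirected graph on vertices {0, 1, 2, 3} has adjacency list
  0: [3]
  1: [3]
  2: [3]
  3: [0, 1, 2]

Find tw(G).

A width-1 tree decomposition is:
Bags: B1 = {1, 3}  B2 = {0, 3}  B3 = {2, 3}
Tree: B1–B2, B2–B3
The largest bag has 2 vertices, giving width 1; this decomposition certifies tw(G) ≤ 1. G has an edge, so its treewidth is at least 1. Therefore the treewidth is 1.

1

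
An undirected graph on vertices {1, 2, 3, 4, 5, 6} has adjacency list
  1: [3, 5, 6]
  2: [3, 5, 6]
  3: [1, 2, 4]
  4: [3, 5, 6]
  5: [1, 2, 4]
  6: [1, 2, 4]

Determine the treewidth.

3

A width-3 tree decomposition is:
Bags: B1 = {2, 3, 5, 6}  B2 = {1, 3, 5, 6}  B3 = {3, 4, 5, 6}
Tree: B1–B2, B2–B3
Every bag has size at most 4, so the width is 4 − 1 = 3 and tw(G) ≤ 3. For the lower bound: the 4 vertex sets {2,3}, {1,5}, {6}, {4} are disjoint, each induces a connected subgraph, and every pair is joined by at least one edge of G. Contracting each set to a single vertex therefore yields K_{4} as a minor, and since treewidth is minor-monotone, tw(G) ≥ tw(K_{4}) = 3. Hence tw(G) = 3 exactly.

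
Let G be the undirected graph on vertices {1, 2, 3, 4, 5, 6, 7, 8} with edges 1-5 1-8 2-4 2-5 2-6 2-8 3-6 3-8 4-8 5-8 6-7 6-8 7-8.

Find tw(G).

2

A width-2 tree decomposition is:
Bags: B1 = {3, 6, 8}  B2 = {6, 7, 8}  B3 = {2, 6, 8}  B4 = {2, 5, 8}  B5 = {2, 4, 8}  B6 = {1, 5, 8}
Tree: B1–B2, B2–B3, B3–B4, B4–B5, B4–B6
The largest bag has 3 vertices, giving width 2; this decomposition certifies tw(G) ≤ 2. On the other hand G contains the 3-clique {1, 5, 8}. A clique must lie in a single bag of any decomposition, so no decomposition can have width below 2. Hence tw(G) = 2 exactly.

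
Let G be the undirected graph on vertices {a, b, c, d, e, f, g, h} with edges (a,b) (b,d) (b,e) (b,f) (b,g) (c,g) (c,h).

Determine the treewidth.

1

A width-1 tree decomposition is:
Bags: B1 = {b, g}  B2 = {b, f}  B3 = {b, d}  B4 = {a, b}  B5 = {c, g}  B6 = {c, h}  B7 = {b, e}
Tree: B1–B2, B2–B3, B2–B4, B1–B5, B5–B6, B3–B7
Each bag holds 2 vertices, so the decomposition has width 1, which upper-bounds the treewidth. Any graph with an edge has treewidth ≥ 1, and G has the edge g–b. The upper and lower bounds meet at 1, so that is the treewidth.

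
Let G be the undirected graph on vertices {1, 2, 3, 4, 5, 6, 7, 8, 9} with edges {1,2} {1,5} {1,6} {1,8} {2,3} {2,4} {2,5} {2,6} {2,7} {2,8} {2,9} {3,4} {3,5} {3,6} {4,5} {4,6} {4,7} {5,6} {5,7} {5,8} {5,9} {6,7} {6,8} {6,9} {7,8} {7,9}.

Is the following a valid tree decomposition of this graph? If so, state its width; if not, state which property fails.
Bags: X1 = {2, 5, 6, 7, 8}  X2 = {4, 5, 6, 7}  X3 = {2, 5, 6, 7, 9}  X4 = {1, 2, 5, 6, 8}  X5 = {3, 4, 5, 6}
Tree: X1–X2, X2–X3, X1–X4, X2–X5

A tree decomposition must satisfy three properties: every vertex lies in some bag; for every edge, both endpoints lie together in some bag; and for every vertex, the bags containing it form a connected subtree. Here edge (2,4) lies in no bag, so the decomposition is invalid.

No — edge (2,4) lies in no bag.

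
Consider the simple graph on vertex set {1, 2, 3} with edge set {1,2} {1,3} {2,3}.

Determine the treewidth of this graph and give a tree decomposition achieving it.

With just one bag of size 3, the width is 3 − 1 = 2, so tw(G) ≤ 2. For the lower bound, the 3 vertices {1, 2, 3} are pairwise adjacent, and any tree decomposition puts a clique entirely inside one bag — forcing width ≥ 2. Combining the bounds, tw(G) = 2.

Treewidth 2.
Bags: B1 = {1, 2, 3}
Tree: (single bag)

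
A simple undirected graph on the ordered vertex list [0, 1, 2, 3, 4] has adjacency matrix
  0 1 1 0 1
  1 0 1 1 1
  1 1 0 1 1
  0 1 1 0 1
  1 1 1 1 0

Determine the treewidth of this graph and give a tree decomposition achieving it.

Every bag has size at most 4, so the width is 4 − 1 = 3 and tw(G) ≤ 3. For the lower bound, the 4 vertices {0, 1, 2, 4} are pairwise adjacent, and any tree decomposition puts a clique entirely inside one bag — forcing width ≥ 3. Hence tw(G) = 3 exactly.

Treewidth 3.
One such decomposition:
Bags: B1 = {0, 1, 2, 4}  B2 = {1, 2, 3, 4}
Tree: B1–B2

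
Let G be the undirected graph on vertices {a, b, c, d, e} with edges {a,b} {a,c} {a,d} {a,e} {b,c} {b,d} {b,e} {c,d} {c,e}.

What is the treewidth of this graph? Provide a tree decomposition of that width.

Every bag has size at most 4, so the width is 4 − 1 = 3 and tw(G) ≤ 3. For the lower bound, the 4 vertices {a, b, c, d} are pairwise adjacent, and any tree decomposition puts a clique entirely inside one bag — forcing width ≥ 3. Hence tw(G) = 3 exactly.

Treewidth 3.
One such decomposition:
Bags: B1 = {a, b, c, d}  B2 = {a, b, c, e}
Tree: B1–B2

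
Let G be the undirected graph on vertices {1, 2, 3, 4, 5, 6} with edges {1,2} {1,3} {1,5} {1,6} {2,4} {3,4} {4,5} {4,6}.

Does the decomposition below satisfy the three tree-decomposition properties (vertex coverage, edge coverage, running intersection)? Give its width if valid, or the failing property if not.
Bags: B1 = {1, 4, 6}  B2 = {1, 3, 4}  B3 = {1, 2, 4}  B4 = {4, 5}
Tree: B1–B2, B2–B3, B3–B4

A tree decomposition must satisfy three properties: every vertex lies in some bag; for every edge, both endpoints lie together in some bag; and for every vertex, the bags containing it form a connected subtree. Here edge (1,5) lies in no bag, so the decomposition is invalid.

No — edge (1,5) lies in no bag.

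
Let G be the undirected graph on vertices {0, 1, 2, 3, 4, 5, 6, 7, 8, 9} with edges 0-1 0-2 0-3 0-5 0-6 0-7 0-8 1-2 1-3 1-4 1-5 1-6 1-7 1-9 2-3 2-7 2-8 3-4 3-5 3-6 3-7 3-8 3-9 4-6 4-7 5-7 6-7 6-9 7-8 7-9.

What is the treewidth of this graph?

4

A width-4 tree decomposition is:
Bags: B1 = {0, 1, 2, 3, 7}  B2 = {0, 1, 3, 6, 7}  B3 = {1, 3, 4, 6, 7}  B4 = {1, 3, 6, 7, 9}  B5 = {0, 2, 3, 7, 8}  B6 = {0, 1, 3, 5, 7}
Tree: B1–B2, B2–B3, B3–B4, B1–B5, B2–B6
Every bag has size at most 5, so the width is 5 − 1 = 4 and tw(G) ≤ 4. Conversely, {0, 2, 3, 7, 8} is a clique of size 5, and the vertices of any clique must share a bag in every tree decomposition; so some bag has ≥ 5 vertices and tw(G) ≥ 4. Hence tw(G) = 4 exactly.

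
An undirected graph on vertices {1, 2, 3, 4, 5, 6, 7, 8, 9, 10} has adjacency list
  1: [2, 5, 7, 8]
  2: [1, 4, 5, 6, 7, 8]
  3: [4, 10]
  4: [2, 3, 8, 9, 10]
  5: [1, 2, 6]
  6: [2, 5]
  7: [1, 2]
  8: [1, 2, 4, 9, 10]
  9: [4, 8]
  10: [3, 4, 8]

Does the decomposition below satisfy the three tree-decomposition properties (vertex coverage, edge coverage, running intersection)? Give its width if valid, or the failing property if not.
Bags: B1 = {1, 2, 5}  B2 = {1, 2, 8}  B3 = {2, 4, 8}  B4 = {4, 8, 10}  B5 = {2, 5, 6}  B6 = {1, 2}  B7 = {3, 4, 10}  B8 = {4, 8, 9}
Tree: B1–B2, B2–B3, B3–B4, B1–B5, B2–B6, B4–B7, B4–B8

No — vertex 7 appears in no bag.

A tree decomposition must satisfy three properties: every vertex lies in some bag; for every edge, both endpoints lie together in some bag; and for every vertex, the bags containing it form a connected subtree. Here vertex 7 appears in no bag, so the decomposition is invalid.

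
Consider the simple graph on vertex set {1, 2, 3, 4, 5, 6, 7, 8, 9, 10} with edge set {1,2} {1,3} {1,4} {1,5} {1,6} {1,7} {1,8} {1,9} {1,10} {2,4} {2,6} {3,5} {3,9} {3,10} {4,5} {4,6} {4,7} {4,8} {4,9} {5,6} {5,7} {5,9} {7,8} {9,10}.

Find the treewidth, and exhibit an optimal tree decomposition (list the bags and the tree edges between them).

Treewidth 3.
Bags: B1 = {1, 4, 5, 9}  B2 = {1, 4, 5, 7}  B3 = {1, 4, 5, 6}  B4 = {1, 2, 4, 6}  B5 = {1, 4, 7, 8}  B6 = {1, 3, 5, 9}  B7 = {1, 3, 9, 10}
Tree: B1–B2, B1–B3, B3–B4, B2–B5, B1–B6, B6–B7

Every bag has size at most 4, so the width is 4 − 1 = 3 and tw(G) ≤ 3. For the lower bound, the 4 vertices {1, 3, 9, 10} are pairwise adjacent, and any tree decomposition puts a clique entirely inside one bag — forcing width ≥ 3. The upper and lower bounds meet at 3, so that is the treewidth.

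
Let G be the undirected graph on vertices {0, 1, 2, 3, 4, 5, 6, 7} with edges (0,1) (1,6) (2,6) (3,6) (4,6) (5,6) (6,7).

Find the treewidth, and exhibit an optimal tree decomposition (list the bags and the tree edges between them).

Treewidth 1.
One optimal decomposition is:
Bags: B1 = {4, 6}  B2 = {3, 6}  B3 = {6, 7}  B4 = {2, 6}  B5 = {1, 6}  B6 = {5, 6}  B7 = {0, 1}
Tree: B1–B2, B1–B3, B3–B4, B4–B5, B5–B6, B5–B7

Every bag has size at most 2, so the width is 2 − 1 = 1 and tw(G) ≤ 1. G has an edge, so its treewidth is at least 1. Combining the bounds, tw(G) = 1.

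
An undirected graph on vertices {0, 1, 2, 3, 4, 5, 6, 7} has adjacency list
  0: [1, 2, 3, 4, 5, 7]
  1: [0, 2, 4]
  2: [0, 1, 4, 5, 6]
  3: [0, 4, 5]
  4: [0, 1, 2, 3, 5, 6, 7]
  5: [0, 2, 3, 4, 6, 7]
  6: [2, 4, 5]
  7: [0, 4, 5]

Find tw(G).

3

A width-3 tree decomposition is:
Bags: B1 = {0, 3, 4, 5}  B2 = {0, 4, 5, 7}  B3 = {0, 2, 4, 5}  B4 = {0, 1, 2, 4}  B5 = {2, 4, 5, 6}
Tree: B1–B2, B2–B3, B3–B4, B3–B5
The largest bag has 4 vertices, giving width 3; this decomposition certifies tw(G) ≤ 3. On the other hand G contains the 4-clique {0, 1, 2, 4}. A clique must lie in a single bag of any decomposition, so no decomposition can have width below 3. Therefore the treewidth is 3.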